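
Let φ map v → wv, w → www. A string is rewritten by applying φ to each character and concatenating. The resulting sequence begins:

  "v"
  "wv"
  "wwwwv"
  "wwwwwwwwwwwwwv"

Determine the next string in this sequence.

φ(wwwwwwwwwwwwwv) expands symbol-by-symbol to www www www www www www www www www www www www www wv; joining the 14 pieces gives the next term.

wwwwwwwwwwwwwwwwwwwwwwwwwwwwwwwwwwwwwwwwv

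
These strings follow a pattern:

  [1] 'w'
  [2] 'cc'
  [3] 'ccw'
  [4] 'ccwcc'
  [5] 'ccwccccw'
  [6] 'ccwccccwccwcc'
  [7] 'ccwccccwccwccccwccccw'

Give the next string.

ccwccccwccwccccwccccwccwccccwccwcc

Each term (from the third on) is the previous term followed by the one before it: term 3 = cc·w = ccw.
Continuing: ccwccccwccwccccwccccw · ccwccccwccwcc gives term 8.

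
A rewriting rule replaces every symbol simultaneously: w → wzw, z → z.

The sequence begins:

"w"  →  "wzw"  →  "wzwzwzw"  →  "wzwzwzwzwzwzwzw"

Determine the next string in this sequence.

wzwzwzwzwzwzwzwzwzwzwzwzwzwzwzw

φ(wzwzwzwzwzwzwzw) expands symbol-by-symbol to wzw z wzw z wzw z wzw z wzw z wzw z wzw z wzw; joining the 15 pieces gives the next term.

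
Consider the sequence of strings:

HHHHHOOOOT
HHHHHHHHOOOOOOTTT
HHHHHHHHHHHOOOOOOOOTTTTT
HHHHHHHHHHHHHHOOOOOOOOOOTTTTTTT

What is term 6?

HHHHHHHHHHHHHHHHHHHHOOOOOOOOOOOOOOTTTTTTTTTTT

Each string has the form H^{3n+2} O^{2n+2} T^{2n-1} (n = 1, 2, …).
At n = 6 the blocks have lengths 20, 14, 11.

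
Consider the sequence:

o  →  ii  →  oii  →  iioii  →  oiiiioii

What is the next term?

Each term (from the third on) is the two preceding terms concatenated in order: term 3 = o·ii = oii.
So term 6 is iioii·oiiiioii.

iioiioiiiioii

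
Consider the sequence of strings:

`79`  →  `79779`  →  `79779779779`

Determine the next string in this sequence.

79779779779779779779779

Each string is two copies of the previous one joined by '7'.
So the next term is two copies of 79779779779 with '7' between the halves.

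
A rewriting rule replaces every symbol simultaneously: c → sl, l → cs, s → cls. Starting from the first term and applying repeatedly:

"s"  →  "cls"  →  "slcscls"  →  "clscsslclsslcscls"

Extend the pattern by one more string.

slcsclsslclsclscsslcsclsclscsslclsslcscls

φ(clscsslclsslcscls) expands symbol-by-symbol to sl cs cls sl cls cls cs sl cs cls cls cs sl cls sl cs cls; joining the 17 pieces gives the next term.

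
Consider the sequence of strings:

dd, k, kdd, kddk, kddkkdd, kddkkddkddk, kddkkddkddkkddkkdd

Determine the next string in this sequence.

This is a Fibonacci-style word recurrence s(k) = s(k−1)·s(k−2): e.g. k·dd = kdd.
The next term joins kddkkddkddkkddkkdd and kddkkddkddk.

kddkkddkddkkddkkddkddkkddkddk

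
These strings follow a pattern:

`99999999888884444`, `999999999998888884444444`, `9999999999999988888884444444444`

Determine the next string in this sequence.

99999999999999999888888884444444444444

Reading off run lengths: 9 runs 8, 11, 14; 8 runs 5, 6, 7; 4 runs 4, 7, 10 — each is linear in n, where the shown terms are n = 2, 3, 4.
Setting n = 5 gives 17, 8, 13 characters in each block.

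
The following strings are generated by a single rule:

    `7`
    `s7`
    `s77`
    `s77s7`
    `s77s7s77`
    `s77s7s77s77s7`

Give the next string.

s77s7s77s77s7s77s7s77

Each term (from the third on) is the previous term followed by the one before it: term 3 = s7·7 = s77.
The next term joins s77s7s77s77s7 and s77s7s77.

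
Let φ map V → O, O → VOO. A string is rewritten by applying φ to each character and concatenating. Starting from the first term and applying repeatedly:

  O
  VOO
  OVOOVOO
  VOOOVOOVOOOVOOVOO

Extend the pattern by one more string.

OVOOVOOVOOOVOOVOOOVOOVOOVOOOVOOVOOOVOOVOO

Replace each of the 17 characters of VOOOVOOVOOOVOOVOO in place — O VOO VOO VOO O VOO VOO O VOO VOO VOO O VOO VOO O VOO VOO — and concatenate.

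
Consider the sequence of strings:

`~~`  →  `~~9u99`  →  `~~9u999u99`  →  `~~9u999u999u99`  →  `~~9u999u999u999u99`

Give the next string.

Every step adds 9u99 to the end: s(k+1) = s(k)·9u99.
Applying this once more to ~~9u999u999u999u99:

~~9u999u999u999u999u99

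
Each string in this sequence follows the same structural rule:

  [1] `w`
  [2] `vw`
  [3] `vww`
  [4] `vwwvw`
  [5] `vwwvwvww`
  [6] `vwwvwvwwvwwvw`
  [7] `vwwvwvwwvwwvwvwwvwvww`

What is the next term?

vwwvwvwwvwwvwvwwvwvwwvwwvwvwwvwwvw

From term 3 onward, concatenate the last term with the second-to-last: vw·w = vww, vww·vw = vwwvw, …
The next term joins vwwvwvwwvwwvwvwwvwvww and vwwvwvwwvwwvw.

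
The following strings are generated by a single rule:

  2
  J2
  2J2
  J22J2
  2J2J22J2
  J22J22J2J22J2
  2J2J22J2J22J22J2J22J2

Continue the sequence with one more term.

J22J22J2J22J22J2J22J2J22J22J2J22J2

This is a Fibonacci-style word recurrence s(k) = s(k−2)·s(k−1): e.g. 2·J2 = 2J2.
So term 8 is J22J22J2J22J2·2J2J22J2J22J22J2J22J2.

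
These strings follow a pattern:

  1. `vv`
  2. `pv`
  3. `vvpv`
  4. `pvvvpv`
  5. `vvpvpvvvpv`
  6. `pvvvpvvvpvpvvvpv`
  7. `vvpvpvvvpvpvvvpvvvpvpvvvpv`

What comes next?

From term 3 onward, concatenate the second-to-last term with the last: vv·pv = vvpv, pv·vvpv = pvvvpv, …
The next term joins pvvvpvvvpvpvvvpv and vvpvpvvvpvpvvvpvvvpvpvvvpv.

pvvvpvvvpvpvvvpvvvpvpvvvpvpvvvpvvvpvpvvvpv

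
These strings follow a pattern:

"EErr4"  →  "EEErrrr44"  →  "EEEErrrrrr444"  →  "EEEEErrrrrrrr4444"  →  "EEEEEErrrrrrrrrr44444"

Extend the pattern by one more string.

Reading off run lengths: E runs 2, 3, 4, 5, 6; r runs 2, 4, 6, 8, 10; 4 runs 1, 2, 3, 4, 5 — each is linear in n (n = 1, 2, …).
Setting n = 6 gives 7, 12, 6 characters in each block.

EEEEEEErrrrrrrrrrrr444444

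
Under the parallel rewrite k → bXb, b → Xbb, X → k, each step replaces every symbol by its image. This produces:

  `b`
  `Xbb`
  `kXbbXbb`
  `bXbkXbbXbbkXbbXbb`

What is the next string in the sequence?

Replace each of the 17 characters of bXbkXbbXbbkXbbXbb in place — Xbb k Xbb bXb k Xbb Xbb k Xbb Xbb bXb k Xbb Xbb k Xbb Xbb — and concatenate.

XbbkXbbbXbkXbbXbbkXbbXbbbXbkXbbXbbkXbbXbb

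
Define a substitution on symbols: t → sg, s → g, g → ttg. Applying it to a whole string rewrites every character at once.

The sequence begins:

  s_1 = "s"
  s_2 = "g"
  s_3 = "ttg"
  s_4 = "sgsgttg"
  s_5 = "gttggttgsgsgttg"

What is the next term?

Rewriting the 15 symbols of gttggttgsgsgttg one by one yields ttg sg sg ttg ttg sg sg ttg g ttg g ttg sg sg ttg; concatenated:

ttgsgsgttgttgsgsgttggttggttgsgsgttg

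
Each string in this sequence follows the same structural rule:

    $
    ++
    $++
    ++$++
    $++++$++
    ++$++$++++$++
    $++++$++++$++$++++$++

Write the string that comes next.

++$++$++++$++$++++$++++$++$++++$++

Each term (from the third on) is the two preceding terms concatenated in order: term 3 = $·++ = $++.
So term 8 is ++$++$++++$++·$++++$++++$++$++++$++.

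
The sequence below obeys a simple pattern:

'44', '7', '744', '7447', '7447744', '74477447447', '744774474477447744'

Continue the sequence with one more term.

74477447447744774474477447447

From term 3 onward, concatenate the last term with the second-to-last: 7·44 = 744, 744·7 = 7447, …
Continuing: 744774474477447744 · 74477447447 gives term 8.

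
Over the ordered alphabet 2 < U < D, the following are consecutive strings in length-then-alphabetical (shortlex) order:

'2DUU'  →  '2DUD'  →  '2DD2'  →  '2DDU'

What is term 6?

Advancing 2 positions from 2DDU through 2DDU → 2DDD reaches term 6.

U222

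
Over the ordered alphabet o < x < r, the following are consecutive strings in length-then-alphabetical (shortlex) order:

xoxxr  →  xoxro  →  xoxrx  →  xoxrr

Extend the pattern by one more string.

xoroo

Treat xoxrr as a base-3 numeral over the given alphabet and add one, carrying through any trailing r's.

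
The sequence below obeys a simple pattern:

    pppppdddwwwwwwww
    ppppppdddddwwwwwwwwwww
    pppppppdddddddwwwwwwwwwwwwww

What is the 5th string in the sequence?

pppppppppdddddddddddwwwwwwwwwwwwwwwwwwww

Each string has the form p^{n+3} d^{2n-1} w^{3n+2}, where the shown terms are n = 2, 3, 4.
Setting n = 6 gives 9, 11, 20 characters in each block.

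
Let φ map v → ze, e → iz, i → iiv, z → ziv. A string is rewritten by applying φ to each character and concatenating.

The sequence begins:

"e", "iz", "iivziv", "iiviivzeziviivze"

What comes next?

Replace each of the 16 characters of iiviivzeziviivze in place — iiv iiv ze iiv iiv ze ziv iz ziv iiv ze iiv iiv ze ziv iz — and concatenate.

iiviivzeiiviivzezivizziviivzeiiviivzeziviz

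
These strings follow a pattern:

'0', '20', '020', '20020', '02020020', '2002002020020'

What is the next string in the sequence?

From term 3 onward, concatenate the second-to-last term with the last: 0·20 = 020, 20·020 = 20020, …
So term 7 is 02020020·2002002020020.

020200202002002020020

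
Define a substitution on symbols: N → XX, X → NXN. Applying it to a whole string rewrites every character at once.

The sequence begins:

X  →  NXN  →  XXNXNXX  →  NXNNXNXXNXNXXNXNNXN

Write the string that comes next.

XXNXNXXXXNXNXXNXNNXNXXNXNXXNXNNXNXXNXNXXXXNXNXX

Applying the rule to each of the 19 symbols of NXNNXNXXNXNXXNXNNXN gives the pieces XX NXN XX XX NXN XX NXN NXN XX NXN XX NXN NXN XX NXN XX XX NXN XX, which concatenate to the answer.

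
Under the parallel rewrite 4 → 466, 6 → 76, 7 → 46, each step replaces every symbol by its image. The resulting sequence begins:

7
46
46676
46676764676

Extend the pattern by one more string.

Expanding 46676764676: 4→466, 6→76, 6→76, 7→46, 6→76, 7→46, 6→76, 4→466, 6→76, 7→46, 6→76. Concatenated: 466 76 76 46 76 46 76 466 76 46 76.

466767646764676466764676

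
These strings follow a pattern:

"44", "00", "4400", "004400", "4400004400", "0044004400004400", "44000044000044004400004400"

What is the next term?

004400440000440044000044000044004400004400

This is a Fibonacci-style word recurrence s(k) = s(k−2)·s(k−1): e.g. 44·00 = 4400.
Continuing: 0044004400004400 · 44000044000044004400004400 gives term 8.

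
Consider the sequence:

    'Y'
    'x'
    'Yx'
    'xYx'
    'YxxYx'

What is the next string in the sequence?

From term 3 onward, concatenate the second-to-last term with the last: Y·x = Yx, x·Yx = xYx, …
The next term joins xYx and YxxYx.

xYxYxxYx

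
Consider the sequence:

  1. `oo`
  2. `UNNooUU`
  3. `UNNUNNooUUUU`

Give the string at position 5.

UNNUNNUNNUNNooUUUUUUUU

s(k+1) = UNN·s(k)·UU, so each term gains UNN as a prefix and UU as a suffix.
From UNNUNNooUUUU, 2 further steps: UNNUNNooUUUU → UNNUNNUNNooUUUUUU → (answer).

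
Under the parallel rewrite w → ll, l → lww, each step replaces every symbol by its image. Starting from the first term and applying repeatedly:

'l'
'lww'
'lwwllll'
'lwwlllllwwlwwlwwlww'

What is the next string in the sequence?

lwwlllllwwlwwlwwlwwlwwlllllwwlllllwwlllllwwllll

Replace each of the 19 characters of lwwlllllwwlwwlwwlww in place — lww ll ll lww lww lww lww lww ll ll lww ll ll lww ll ll lww ll ll — and concatenate.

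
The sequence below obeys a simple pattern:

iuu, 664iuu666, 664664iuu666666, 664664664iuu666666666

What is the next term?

Each term wraps the previous one in 664 on the left and 666 on the right.
Applying this once more to 664664664iuu666666666:

664664664664iuu666666666666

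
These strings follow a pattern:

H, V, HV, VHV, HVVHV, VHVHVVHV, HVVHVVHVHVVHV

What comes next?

From term 3 onward, concatenate the second-to-last term with the last: H·V = HV, V·HV = VHV, …
Continuing: VHVHVVHV · HVVHVVHVHVVHV gives term 8.

VHVHVVHVHVVHVVHVHVVHV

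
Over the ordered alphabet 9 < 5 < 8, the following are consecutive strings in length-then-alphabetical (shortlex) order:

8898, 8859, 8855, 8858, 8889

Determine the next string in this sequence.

8885

The successor of 8889 increments the rightmost position that isn't already 8 and resets every position after it to 9.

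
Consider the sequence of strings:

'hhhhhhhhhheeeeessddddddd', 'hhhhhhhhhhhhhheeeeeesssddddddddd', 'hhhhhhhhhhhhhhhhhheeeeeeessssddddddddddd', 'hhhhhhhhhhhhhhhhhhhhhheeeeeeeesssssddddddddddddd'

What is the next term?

Term n consists of 4n+2 h's, followed by n+3 e's, followed by n s's, followed by 2n+3 d's, where the shown terms are n = 2, 3, 4, 5.
For the next term, n = 6, so the run lengths are 26, 9, 6, 15.

hhhhhhhhhhhhhhhhhhhhhhhhhheeeeeeeeessssssddddddddddddddd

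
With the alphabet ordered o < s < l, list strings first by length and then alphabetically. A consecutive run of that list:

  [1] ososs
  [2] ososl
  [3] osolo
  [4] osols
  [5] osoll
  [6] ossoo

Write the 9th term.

ossso

Continuing the enumeration 3 steps past ossoo: ossoo → ossos → ossol → (answer).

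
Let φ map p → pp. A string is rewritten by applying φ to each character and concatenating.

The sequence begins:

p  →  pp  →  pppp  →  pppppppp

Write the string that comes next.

pppppppppppppppp

Expanding pppppppp: p→pp, p→pp, p→pp, p→pp, p→pp, p→pp, p→pp, p→pp. Concatenated: pp pp pp pp pp pp pp pp.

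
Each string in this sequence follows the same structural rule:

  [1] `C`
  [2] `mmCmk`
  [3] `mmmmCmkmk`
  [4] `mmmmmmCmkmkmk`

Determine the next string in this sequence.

Each term wraps the previous one in mm on the left and mk on the right.
One more step from mmmmmmCmkmkmk gives the answer.

mmmmmmmmCmkmkmkmk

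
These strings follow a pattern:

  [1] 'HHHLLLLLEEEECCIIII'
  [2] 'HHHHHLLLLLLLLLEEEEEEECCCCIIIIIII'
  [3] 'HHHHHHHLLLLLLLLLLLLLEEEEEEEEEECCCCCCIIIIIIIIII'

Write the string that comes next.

HHHHHHHHHLLLLLLLLLLLLLLLLLEEEEEEEEEEEEECCCCCCCCIIIIIIIIIIIII

Each string has the form H^{2n+1} L^{4n+1} E^{3n+1} C^{2n} I^{3n+1} (n = 1, 2, …).
Setting n = 4 gives 9, 17, 13, 8, 13 characters in each block.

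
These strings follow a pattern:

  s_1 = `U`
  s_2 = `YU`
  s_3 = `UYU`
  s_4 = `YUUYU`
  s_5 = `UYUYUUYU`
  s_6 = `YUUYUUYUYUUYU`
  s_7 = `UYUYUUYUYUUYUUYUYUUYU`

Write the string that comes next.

Each term (from the third on) is the two preceding terms concatenated in order: term 3 = U·YU = UYU.
Continuing: YUUYUUYUYUUYU · UYUYUUYUYUUYUUYUYUUYU gives term 8.

YUUYUUYUYUUYUUYUYUUYUYUUYUUYUYUUYU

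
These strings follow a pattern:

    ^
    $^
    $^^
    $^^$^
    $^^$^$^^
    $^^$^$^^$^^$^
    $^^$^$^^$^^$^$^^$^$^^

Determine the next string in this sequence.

This is a Fibonacci-style word recurrence s(k) = s(k−1)·s(k−2): e.g. $^·^ = $^^.
So term 8 is $^^$^$^^$^^$^$^^$^$^^·$^^$^$^^$^^$^.

$^^$^$^^$^^$^$^^$^$^^$^^$^$^^$^^$^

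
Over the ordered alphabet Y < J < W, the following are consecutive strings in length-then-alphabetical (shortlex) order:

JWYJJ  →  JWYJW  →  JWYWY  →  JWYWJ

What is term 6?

Continuing the enumeration 2 steps past JWYWJ: JWYWJ → JWYWW → (answer).

JWJYY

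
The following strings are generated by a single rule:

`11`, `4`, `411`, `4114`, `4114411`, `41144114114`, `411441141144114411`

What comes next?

41144114114411441141144114114

Each term (from the third on) is the previous term followed by the one before it: term 3 = 4·11 = 411.
So term 8 is 411441141144114411·41144114114.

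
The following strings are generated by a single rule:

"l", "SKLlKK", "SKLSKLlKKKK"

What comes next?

Each term wraps the previous one in SKL on the left and KK on the right.
So the next term is SKL·SKLSKLlKKKK·KK.

SKLSKLSKLlKKKKKK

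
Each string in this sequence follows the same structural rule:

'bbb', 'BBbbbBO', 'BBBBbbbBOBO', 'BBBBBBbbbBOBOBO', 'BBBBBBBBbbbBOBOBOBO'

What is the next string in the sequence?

Each term wraps the previous one in BB on the left and BO on the right.
Applying this once more to BBBBBBBBbbbBOBOBOBO:

BBBBBBBBBBbbbBOBOBOBOBO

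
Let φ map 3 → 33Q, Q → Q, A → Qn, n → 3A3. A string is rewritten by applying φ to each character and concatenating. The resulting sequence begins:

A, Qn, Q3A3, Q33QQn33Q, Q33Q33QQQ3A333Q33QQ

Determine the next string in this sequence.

Q33Q33QQ33Q33QQQQ33QQn33Q33Q33QQ33Q33QQQ

Replace each of the 19 characters of Q33Q33QQQ3A333Q33QQ in place — Q 33Q 33Q Q 33Q 33Q Q Q Q 33Q Qn 33Q 33Q 33Q Q 33Q 33Q Q Q — and concatenate.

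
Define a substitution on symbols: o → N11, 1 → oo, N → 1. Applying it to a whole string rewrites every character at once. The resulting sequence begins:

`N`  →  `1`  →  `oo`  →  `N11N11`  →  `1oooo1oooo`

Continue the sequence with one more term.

ooN11N11N11N11ooN11N11N11N11

Apply φ to 1oooo1oooo symbol by symbol: 1→oo, o→N11, o→N11, o→N11, o→N11, 1→oo, o→N11, o→N11, o→N11, o→N11; joined: oo N11 N11 N11 N11 oo N11 N11 N11 N11.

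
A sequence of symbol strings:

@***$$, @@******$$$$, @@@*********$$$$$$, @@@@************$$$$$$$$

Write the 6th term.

@@@@@@******************$$$$$$$$$$$$

Each string has the form @^{n} *^{3n} $^{2n} (n = 1, 2, …).
At n = 6 the blocks have lengths 6, 18, 12.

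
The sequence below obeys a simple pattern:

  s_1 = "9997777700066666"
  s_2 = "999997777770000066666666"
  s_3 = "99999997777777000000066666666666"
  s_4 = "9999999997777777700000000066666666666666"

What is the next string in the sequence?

999999999997777777770000000000066666666666666666

Each string has the form 9^{2n-1} 7^{n+3} 0^{2n-1} 6^{3n-1}, where the shown terms are n = 2, 3, 4, 5.
For the next term, n = 6, so the run lengths are 11, 9, 11, 17.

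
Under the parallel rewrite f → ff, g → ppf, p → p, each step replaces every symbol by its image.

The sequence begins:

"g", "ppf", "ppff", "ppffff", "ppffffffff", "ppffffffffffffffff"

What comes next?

ppffffffffffffffffffffffffffffffff

Applying the rule to each of the 18 symbols of ppffffffffffffffff gives the pieces p p ff ff ff ff ff ff ff ff ff ff ff ff ff ff ff ff, which concatenate to the answer.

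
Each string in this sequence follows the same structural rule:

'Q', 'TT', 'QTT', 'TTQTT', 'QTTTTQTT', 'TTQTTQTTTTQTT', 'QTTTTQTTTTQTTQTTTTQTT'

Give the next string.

TTQTTQTTTTQTTQTTTTQTTTTQTTQTTTTQTT

From term 3 onward, concatenate the second-to-last term with the last: Q·TT = QTT, TT·QTT = TTQTT, …
The next term joins TTQTTQTTTTQTT and QTTTTQTTTTQTTQTTTTQTT.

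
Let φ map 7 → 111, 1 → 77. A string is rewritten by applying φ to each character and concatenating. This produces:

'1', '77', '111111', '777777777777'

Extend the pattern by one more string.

111111111111111111111111111111111111

Apply φ to 777777777777 symbol by symbol: 7→111, 7→111, 7→111, 7→111, 7→111, 7→111, 7→111, 7→111, 7→111, 7→111, 7→111, 7→111; joined: 111 111 111 111 111 111 111 111 111 111 111 111.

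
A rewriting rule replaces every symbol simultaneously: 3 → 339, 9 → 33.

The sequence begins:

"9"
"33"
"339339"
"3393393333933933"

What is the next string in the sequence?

Applying the rule to each of the 16 symbols of 3393393333933933 gives the pieces 339 339 33 339 339 33 339 339 339 339 33 339 339 33 339 339, which concatenate to the answer.

33933933339339333393393393393333933933339339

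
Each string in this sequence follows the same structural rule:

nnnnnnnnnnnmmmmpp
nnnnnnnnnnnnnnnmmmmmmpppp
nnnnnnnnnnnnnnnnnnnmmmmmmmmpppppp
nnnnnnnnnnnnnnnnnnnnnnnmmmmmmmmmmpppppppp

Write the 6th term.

nnnnnnnnnnnnnnnnnnnnnnnnnnnnnnnmmmmmmmmmmmmmmpppppppppppp

Term n consists of 4n+3 n's, followed by 2n m's, followed by 2n-2 p's, where the shown terms are n = 2, 3, 4, 5.
At n = 7 the blocks have lengths 31, 14, 12.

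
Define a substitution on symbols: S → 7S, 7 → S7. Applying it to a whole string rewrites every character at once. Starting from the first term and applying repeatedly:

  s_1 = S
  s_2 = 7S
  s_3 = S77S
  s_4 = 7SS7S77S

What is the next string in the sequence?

S77S7SS77SS7S77S

Expanding 7SS7S77S: 7→S7, S→7S, S→7S, 7→S7, S→7S, 7→S7, 7→S7, S→7S. Concatenated: S7 7S 7S S7 7S S7 S7 7S.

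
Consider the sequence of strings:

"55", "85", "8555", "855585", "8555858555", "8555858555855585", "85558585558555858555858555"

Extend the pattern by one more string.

This is a Fibonacci-style word recurrence s(k) = s(k−1)·s(k−2): e.g. 85·55 = 8555.
The next term joins 85558585558555858555858555 and 8555858555855585.

855585855585558585558585558555858555855585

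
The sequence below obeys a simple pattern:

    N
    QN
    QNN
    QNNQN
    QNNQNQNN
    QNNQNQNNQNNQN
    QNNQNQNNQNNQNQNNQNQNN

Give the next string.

QNNQNQNNQNNQNQNNQNQNNQNNQNQNNQNNQN

From term 3 onward, concatenate the last term with the second-to-last: QN·N = QNN, QNN·QN = QNNQN, …
So term 8 is QNNQNQNNQNNQNQNNQNQNN·QNNQNQNNQNNQN.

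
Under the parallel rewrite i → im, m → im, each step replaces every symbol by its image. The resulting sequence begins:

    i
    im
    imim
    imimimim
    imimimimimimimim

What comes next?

imimimimimimimimimimimimimimimim

Replace each of the 16 characters of imimimimimimimim in place — im im im im im im im im im im im im im im im im — and concatenate.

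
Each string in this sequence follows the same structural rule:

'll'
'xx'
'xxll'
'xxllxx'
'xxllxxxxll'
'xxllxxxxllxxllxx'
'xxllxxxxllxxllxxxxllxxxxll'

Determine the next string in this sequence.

This is a Fibonacci-style word recurrence s(k) = s(k−1)·s(k−2): e.g. xx·ll = xxll.
The next term joins xxllxxxxllxxllxxxxllxxxxll and xxllxxxxllxxllxx.

xxllxxxxllxxllxxxxllxxxxllxxllxxxxllxxllxx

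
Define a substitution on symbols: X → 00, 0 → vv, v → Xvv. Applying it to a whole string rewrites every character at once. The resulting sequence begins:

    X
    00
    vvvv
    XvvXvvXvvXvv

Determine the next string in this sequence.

Expanding XvvXvvXvvXvv: X→00, v→Xvv, v→Xvv, X→00, v→Xvv, v→Xvv, X→00, v→Xvv, v→Xvv, X→00, v→Xvv, v→Xvv. Concatenated: 00 Xvv Xvv 00 Xvv Xvv 00 Xvv Xvv 00 Xvv Xvv.

00XvvXvv00XvvXvv00XvvXvv00XvvXvv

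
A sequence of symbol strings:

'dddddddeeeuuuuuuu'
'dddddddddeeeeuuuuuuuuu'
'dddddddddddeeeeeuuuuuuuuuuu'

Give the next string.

dddddddddddddeeeeeeuuuuuuuuuuuuu

The n-th term is 2n+1 d's then n e's then 2n+1 u's, where the shown terms are n = 3, 4, 5.
At n = 6 the blocks have lengths 13, 6, 13.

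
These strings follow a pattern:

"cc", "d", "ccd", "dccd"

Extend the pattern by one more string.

Each term (from the third on) is the two preceding terms concatenated in order: term 3 = cc·d = ccd.
The next term joins ccd and dccd.

ccddccd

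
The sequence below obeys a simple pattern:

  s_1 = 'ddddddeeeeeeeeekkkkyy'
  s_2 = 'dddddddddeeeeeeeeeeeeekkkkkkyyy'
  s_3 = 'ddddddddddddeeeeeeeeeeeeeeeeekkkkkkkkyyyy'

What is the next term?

Term n consists of 3n d's, followed by 4n+1 e's, followed by 2n k's, followed by n y's, where the shown terms are n = 2, 3, 4.
At n = 5 the blocks have lengths 15, 21, 10, 5.

dddddddddddddddeeeeeeeeeeeeeeeeeeeeekkkkkkkkkkyyyyy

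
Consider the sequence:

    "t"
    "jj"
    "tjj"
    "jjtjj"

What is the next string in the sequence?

This is a Fibonacci-style word recurrence s(k) = s(k−2)·s(k−1): e.g. t·jj = tjj.
So term 5 is tjj·jjtjj.

tjjjjtjj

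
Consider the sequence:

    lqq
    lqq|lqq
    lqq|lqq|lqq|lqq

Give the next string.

Each string is two copies of the previous one joined by '|'.
Doubling lqq|lqq|lqq|lqq with '|' between the halves:

lqq|lqq|lqq|lqq|lqq|lqq|lqq|lqq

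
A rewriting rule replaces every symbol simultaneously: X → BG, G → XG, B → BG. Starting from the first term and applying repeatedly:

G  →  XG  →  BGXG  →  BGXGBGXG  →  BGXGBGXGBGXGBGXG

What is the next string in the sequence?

Rewriting the 16 symbols of BGXGBGXGBGXGBGXG one by one yields BG XG BG XG BG XG BG XG BG XG BG XG BG XG BG XG; concatenated:

BGXGBGXGBGXGBGXGBGXGBGXGBGXGBGXG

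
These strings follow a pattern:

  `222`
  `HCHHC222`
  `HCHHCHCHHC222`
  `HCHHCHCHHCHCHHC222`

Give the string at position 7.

The strings grow by a fixed prefix HCHHC each time.
From HCHHCHCHHCHCHHC222, 3 further steps: HCHHCHCHHCHCHHC222 → HCHHCHCHHCHCHHCHCHHC222 → HCHHCHCHHCHCHHCHCHHCHCHHC222 → (answer).

HCHHCHCHHCHCHHCHCHHCHCHHCHCHHC222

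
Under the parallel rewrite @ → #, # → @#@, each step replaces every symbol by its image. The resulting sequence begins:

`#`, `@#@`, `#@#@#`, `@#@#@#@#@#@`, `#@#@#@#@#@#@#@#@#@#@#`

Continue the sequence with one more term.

@#@#@#@#@#@#@#@#@#@#@#@#@#@#@#@#@#@#@#@#@#@

Applying the rule to each of the 21 symbols of #@#@#@#@#@#@#@#@#@#@# gives the pieces @#@ # @#@ # @#@ # @#@ # @#@ # @#@ # @#@ # @#@ # @#@ # @#@ # @#@, which concatenate to the answer.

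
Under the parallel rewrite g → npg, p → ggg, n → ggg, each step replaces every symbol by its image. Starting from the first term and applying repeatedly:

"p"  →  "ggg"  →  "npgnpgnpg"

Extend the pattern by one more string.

Apply φ to npgnpgnpg symbol by symbol: n→ggg, p→ggg, g→npg, n→ggg, p→ggg, g→npg, n→ggg, p→ggg, g→npg; joined: ggg ggg npg ggg ggg npg ggg ggg npg.

ggggggnpgggggggnpgggggggnpg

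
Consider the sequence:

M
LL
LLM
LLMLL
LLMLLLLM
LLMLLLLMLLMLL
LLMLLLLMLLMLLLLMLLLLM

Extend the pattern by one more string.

Each term (from the third on) is the previous term followed by the one before it: term 3 = LL·M = LLM.
So term 8 is LLMLLLLMLLMLLLLMLLLLM·LLMLLLLMLLMLL.

LLMLLLLMLLMLLLLMLLLLMLLMLLLLMLLMLL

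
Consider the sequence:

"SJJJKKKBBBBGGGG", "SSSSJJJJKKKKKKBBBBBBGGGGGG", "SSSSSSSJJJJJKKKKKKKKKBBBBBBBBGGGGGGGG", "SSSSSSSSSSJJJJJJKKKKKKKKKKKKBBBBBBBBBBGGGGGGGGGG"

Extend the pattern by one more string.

SSSSSSSSSSSSSJJJJJJJKKKKKKKKKKKKKKKBBBBBBBBBBBBGGGGGGGGGGGG

Each string has the form S^{3n-2} J^{n+2} K^{3n} B^{2n+2} G^{2n+2} (n = 1, 2, …).
For the next term, n = 5, so the run lengths are 13, 7, 15, 12, 12.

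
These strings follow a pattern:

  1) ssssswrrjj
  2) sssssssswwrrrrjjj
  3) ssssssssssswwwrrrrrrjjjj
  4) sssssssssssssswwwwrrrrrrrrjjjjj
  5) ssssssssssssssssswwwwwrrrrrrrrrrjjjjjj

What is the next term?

The n-th term is 3n+2 s's then n w's then 2n r's then n+1 j's (n = 1, 2, …).
At n = 6 the blocks have lengths 20, 6, 12, 7.

sssssssssssssssssssswwwwwwrrrrrrrrrrrrjjjjjjj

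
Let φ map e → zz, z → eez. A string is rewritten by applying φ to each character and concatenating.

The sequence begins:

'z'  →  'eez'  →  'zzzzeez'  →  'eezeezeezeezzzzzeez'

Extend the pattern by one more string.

Rewriting the 19 symbols of eezeezeezeezzzzzeez one by one yields zz zz eez zz zz eez zz zz eez zz zz eez eez eez eez eez zz zz eez; concatenated:

zzzzeezzzzzeezzzzzeezzzzzeezeezeezeezeezzzzzeez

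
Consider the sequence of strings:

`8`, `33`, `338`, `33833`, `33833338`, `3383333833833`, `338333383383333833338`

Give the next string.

Each term (from the third on) is the previous term followed by the one before it: term 3 = 33·8 = 338.
The next term joins 338333383383333833338 and 3383333833833.

3383333833833338333383383333833833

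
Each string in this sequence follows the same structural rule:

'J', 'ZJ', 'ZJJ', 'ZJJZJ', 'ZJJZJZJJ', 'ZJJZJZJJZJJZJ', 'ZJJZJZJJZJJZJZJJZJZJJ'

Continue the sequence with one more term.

Each term (from the third on) is the previous term followed by the one before it: term 3 = ZJ·J = ZJJ.
So term 8 is ZJJZJZJJZJJZJZJJZJZJJ·ZJJZJZJJZJJZJ.

ZJJZJZJJZJJZJZJJZJZJJZJJZJZJJZJJZJ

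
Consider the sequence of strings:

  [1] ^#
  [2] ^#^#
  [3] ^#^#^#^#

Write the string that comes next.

Every step duplicates the string.
So the next term is two copies of ^#^#^#^#.

^#^#^#^#^#^#^#^#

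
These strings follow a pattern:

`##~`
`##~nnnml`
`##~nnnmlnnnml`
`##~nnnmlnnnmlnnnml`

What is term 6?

The strings grow by a fixed suffix nnnml each time.
From ##~nnnmlnnnmlnnnml, 2 further steps: ##~nnnmlnnnmlnnnml → ##~nnnmlnnnmlnnnmlnnnml → (answer).

##~nnnmlnnnmlnnnmlnnnmlnnnml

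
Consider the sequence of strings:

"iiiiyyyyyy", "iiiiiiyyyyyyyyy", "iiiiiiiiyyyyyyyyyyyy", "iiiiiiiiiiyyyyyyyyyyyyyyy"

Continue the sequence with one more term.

Each string has the form i^{2n} y^{3n}, where the shown terms are n = 2, 3, 4, 5.
Setting n = 6 gives 12, 18 characters in each block.

iiiiiiiiiiiiyyyyyyyyyyyyyyyyyy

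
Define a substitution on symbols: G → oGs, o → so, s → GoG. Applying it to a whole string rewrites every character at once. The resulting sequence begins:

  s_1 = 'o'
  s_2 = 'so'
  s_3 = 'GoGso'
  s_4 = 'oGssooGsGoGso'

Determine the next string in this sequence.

Applying the rule to each of the 13 symbols of oGssooGsGoGso gives the pieces so oGs GoG GoG so so oGs GoG oGs so oGs GoG so, which concatenate to the answer.

sooGsGoGGoGsosooGsGoGoGssooGsGoGso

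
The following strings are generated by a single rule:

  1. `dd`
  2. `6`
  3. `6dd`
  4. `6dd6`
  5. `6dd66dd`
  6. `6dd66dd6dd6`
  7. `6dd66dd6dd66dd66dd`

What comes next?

This is a Fibonacci-style word recurrence s(k) = s(k−1)·s(k−2): e.g. 6·dd = 6dd.
The next term joins 6dd66dd6dd66dd66dd and 6dd66dd6dd6.

6dd66dd6dd66dd66dd6dd66dd6dd6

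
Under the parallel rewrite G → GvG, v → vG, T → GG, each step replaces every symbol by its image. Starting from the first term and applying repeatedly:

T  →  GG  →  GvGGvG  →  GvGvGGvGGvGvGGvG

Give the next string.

GvGvGGvGvGGvGGvGvGGvGGvGvGGvGvGGvGGvGvGGvG

Replace each of the 16 characters of GvGvGGvGGvGvGGvG in place — GvG vG GvG vG GvG GvG vG GvG GvG vG GvG vG GvG GvG vG GvG — and concatenate.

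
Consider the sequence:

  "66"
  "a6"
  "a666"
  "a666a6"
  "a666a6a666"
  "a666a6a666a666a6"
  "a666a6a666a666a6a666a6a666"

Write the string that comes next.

a666a6a666a666a6a666a6a666a666a6a666a666a6

Each term (from the third on) is the previous term followed by the one before it: term 3 = a6·66 = a666.
Continuing: a666a6a666a666a6a666a6a666 · a666a6a666a666a6 gives term 8.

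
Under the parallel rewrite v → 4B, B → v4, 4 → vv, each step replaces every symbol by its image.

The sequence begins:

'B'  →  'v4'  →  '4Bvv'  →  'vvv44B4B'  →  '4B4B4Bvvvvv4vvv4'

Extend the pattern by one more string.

Replace each of the 16 characters of 4B4B4Bvvvvv4vvv4 in place — vv v4 vv v4 vv v4 4B 4B 4B 4B 4B vv 4B 4B 4B vv — and concatenate.

vvv4vvv4vvv44B4B4B4B4Bvv4B4B4Bvv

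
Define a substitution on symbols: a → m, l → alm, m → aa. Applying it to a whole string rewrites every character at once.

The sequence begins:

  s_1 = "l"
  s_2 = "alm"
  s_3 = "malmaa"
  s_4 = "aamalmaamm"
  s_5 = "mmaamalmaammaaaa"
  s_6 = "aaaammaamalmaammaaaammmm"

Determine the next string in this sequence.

φ(aaaammaamalmaammaaaammmm) expands symbol-by-symbol to m m m m aa aa m m aa m alm aa m m aa aa m m m m aa aa aa aa; joining the 24 pieces gives the next term.

mmmmaaaammaamalmaammaaaammmmaaaaaaaa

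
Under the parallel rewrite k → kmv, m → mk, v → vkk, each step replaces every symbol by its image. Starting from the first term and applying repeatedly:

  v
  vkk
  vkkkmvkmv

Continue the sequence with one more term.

Apply φ to vkkkmvkmv symbol by symbol: v→vkk, k→kmv, k→kmv, k→kmv, m→mk, v→vkk, k→kmv, m→mk, v→vkk; joined: vkk kmv kmv kmv mk vkk kmv mk vkk.

vkkkmvkmvkmvmkvkkkmvmkvkk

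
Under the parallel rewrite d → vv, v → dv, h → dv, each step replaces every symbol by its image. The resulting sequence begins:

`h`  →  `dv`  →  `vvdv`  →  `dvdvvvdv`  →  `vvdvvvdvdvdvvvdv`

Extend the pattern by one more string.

Rewriting the 16 symbols of vvdvvvdvdvdvvvdv one by one yields dv dv vv dv dv dv vv dv vv dv vv dv dv dv vv dv; concatenated:

dvdvvvdvdvdvvvdvvvdvvvdvdvdvvvdv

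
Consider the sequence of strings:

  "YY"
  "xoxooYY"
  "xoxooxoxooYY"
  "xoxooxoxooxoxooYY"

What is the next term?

Every step adds xoxoo at the front: s(k+1) = xoxoo·s(k).
So the next term is xoxoo·xoxooxoxooxoxooYY.

xoxooxoxooxoxooxoxooYY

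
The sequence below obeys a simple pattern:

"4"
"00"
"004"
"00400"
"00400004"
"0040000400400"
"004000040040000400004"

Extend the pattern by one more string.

0040000400400004000040040000400400

This is a Fibonacci-style word recurrence s(k) = s(k−1)·s(k−2): e.g. 00·4 = 004.
The next term joins 004000040040000400004 and 0040000400400.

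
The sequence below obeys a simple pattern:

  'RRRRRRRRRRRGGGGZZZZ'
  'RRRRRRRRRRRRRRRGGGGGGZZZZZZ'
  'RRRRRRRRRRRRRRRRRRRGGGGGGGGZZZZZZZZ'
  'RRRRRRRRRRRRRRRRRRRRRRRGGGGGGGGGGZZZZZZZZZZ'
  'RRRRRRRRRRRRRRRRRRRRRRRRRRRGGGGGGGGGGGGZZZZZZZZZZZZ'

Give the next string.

RRRRRRRRRRRRRRRRRRRRRRRRRRRRRRRGGGGGGGGGGGGGGZZZZZZZZZZZZZZ

Term n consists of 4n+3 R's, followed by 2n G's, followed by 2n Z's, where the shown terms are n = 2, 3, 4, 5, 6.
For the next term, n = 7, so the run lengths are 31, 14, 14.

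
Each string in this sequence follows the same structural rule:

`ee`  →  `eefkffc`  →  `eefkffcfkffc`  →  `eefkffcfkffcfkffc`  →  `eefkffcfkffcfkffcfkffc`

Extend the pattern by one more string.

Each term is the previous one with fkffc appended.
One more step from eefkffcfkffcfkffcfkffc gives the answer.

eefkffcfkffcfkffcfkffcfkffc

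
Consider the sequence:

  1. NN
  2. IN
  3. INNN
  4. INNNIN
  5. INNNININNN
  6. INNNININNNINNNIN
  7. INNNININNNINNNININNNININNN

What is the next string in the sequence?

Each term (from the third on) is the previous term followed by the one before it: term 3 = IN·NN = INNN.
So term 8 is INNNININNNINNNININNNININNN·INNNININNNINNNIN.

INNNININNNINNNININNNININNNINNNININNNINNNIN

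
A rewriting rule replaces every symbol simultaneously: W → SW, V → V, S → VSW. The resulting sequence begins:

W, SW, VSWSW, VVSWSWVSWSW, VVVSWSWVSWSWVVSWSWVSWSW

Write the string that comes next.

VVVVSWSWVSWSWVVSWSWVSWSWVVVSWSWVSWSWVVSWSWVSWSW

Applying the rule to each of the 23 symbols of VVVSWSWVSWSWVVSWSWVSWSW gives the pieces V V V VSW SW VSW SW V VSW SW VSW SW V V VSW SW VSW SW V VSW SW VSW SW, which concatenate to the answer.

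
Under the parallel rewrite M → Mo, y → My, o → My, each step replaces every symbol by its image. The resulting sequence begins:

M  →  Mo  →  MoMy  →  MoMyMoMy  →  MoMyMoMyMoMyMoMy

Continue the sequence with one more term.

φ(MoMyMoMyMoMyMoMy) expands symbol-by-symbol to Mo My Mo My Mo My Mo My Mo My Mo My Mo My Mo My; joining the 16 pieces gives the next term.

MoMyMoMyMoMyMoMyMoMyMoMyMoMyMoMy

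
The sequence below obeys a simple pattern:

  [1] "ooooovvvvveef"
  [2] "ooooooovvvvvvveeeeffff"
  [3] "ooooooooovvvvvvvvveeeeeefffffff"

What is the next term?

ooooooooooovvvvvvvvvvveeeeeeeeffffffffff

The n-th term is 2n+3 o's then 2n+3 v's then 2n e's then 3n-2 f's (n = 1, 2, …).
Setting n = 4 gives 11, 11, 8, 10 characters in each block.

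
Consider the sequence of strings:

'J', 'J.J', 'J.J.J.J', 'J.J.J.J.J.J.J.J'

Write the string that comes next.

Every step duplicates the string with '.' between the halves.
Doubling J.J.J.J.J.J.J.J with '.' between the halves:

J.J.J.J.J.J.J.J.J.J.J.J.J.J.J.J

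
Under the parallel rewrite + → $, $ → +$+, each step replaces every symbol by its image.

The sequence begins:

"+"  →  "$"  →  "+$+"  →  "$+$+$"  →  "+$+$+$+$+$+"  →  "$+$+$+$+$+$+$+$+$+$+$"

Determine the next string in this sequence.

+$+$+$+$+$+$+$+$+$+$+$+$+$+$+$+$+$+$+$+$+$+

Replace each of the 21 characters of $+$+$+$+$+$+$+$+$+$+$ in place — +$+ $ +$+ $ +$+ $ +$+ $ +$+ $ +$+ $ +$+ $ +$+ $ +$+ $ +$+ $ +$+ — and concatenate.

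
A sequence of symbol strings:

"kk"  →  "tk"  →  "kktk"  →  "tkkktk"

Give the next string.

Each term (from the third on) is the two preceding terms concatenated in order: term 3 = kk·tk = kktk.
The next term joins kktk and tkkktk.

kktktkkktk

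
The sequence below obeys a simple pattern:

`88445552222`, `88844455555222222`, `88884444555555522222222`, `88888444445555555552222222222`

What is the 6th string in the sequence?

88888884444444555555555555522222222222222

The n-th term is n+1 8's then n+1 4's then 2n+1 5's then 2n+2 2's (n = 1, 2, …).
At n = 6 the blocks have lengths 7, 7, 13, 14.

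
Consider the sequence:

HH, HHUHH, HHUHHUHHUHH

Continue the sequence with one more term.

HHUHHUHHUHHUHHUHHUHHUHH

Every step duplicates the string with 'U' between the halves.
One more doubling of HHUHHUHHUHH gives the answer.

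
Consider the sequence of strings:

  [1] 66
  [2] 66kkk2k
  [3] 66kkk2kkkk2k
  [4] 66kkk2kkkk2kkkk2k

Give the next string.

Each term is the previous one with kkk2k appended.
One more step from 66kkk2kkkk2kkkk2k gives the answer.

66kkk2kkkk2kkkk2kkkk2k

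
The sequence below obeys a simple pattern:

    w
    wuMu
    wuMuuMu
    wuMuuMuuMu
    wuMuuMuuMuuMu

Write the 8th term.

Every step adds uMu to the end: s(k+1) = s(k)·uMu.
From wuMuuMuuMuuMu, 3 further steps: wuMuuMuuMuuMu → wuMuuMuuMuuMuuMu → wuMuuMuuMuuMuuMuuMu → (answer).

wuMuuMuuMuuMuuMuuMuuMu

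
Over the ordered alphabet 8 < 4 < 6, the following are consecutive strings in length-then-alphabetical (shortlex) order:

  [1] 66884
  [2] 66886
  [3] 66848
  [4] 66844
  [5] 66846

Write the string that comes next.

66868

Treat 66846 as a base-3 numeral over the given alphabet and add one, carrying through any trailing 6's.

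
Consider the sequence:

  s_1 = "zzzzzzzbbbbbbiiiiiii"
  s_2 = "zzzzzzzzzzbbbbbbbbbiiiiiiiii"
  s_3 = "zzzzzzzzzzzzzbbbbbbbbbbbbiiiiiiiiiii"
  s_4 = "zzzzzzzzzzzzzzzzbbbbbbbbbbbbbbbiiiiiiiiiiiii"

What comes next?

Term n consists of 3n+1 z's, followed by 3n b's, followed by 2n+3 i's, where the shown terms are n = 2, 3, 4, 5.
Setting n = 6 gives 19, 18, 15 characters in each block.

zzzzzzzzzzzzzzzzzzzbbbbbbbbbbbbbbbbbbiiiiiiiiiiiiiii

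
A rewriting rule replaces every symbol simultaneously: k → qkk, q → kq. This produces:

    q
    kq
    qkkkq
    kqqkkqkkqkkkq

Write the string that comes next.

Rewriting the 13 symbols of kqqkkqkkqkkkq one by one yields qkk kq kq qkk qkk kq qkk qkk kq qkk qkk qkk kq; concatenated:

qkkkqkqqkkqkkkqqkkqkkkqqkkqkkqkkkq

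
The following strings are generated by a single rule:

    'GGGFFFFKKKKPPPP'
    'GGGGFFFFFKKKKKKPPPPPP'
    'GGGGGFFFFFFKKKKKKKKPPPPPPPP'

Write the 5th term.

Term n consists of n+1 G's, followed by n+2 F's, followed by 2n K's, followed by 2n P's, where the shown terms are n = 2, 3, 4.
At n = 6 the blocks have lengths 7, 8, 12, 12.

GGGGGGGFFFFFFFFKKKKKKKKKKKKPPPPPPPPPPPP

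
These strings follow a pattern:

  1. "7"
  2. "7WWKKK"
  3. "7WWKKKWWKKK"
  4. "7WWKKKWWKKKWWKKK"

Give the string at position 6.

7WWKKKWWKKKWWKKKWWKKKWWKKK

The strings grow by a fixed suffix WWKKK each time.
From 7WWKKKWWKKKWWKKK, 2 further steps: 7WWKKKWWKKKWWKKK → 7WWKKKWWKKKWWKKKWWKKK → (answer).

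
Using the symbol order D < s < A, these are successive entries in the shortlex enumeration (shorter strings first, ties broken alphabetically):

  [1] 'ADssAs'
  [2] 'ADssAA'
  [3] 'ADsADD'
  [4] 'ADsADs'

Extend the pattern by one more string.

The successor of ADsADs increments the rightmost position that isn't already A and resets every position after it to D.

ADsADA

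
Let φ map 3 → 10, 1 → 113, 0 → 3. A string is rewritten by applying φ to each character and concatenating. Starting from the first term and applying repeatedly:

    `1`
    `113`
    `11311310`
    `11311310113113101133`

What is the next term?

11311310113113101133113113101131131011331131131010

φ(11311310113113101133) expands symbol-by-symbol to 113 113 10 113 113 10 113 3 113 113 10 113 113 10 113 3 113 113 10 10; joining the 20 pieces gives the next term.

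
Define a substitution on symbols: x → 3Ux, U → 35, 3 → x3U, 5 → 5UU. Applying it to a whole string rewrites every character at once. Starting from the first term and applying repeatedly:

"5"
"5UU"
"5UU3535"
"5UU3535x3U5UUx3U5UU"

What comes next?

5UU3535x3U5UUx3U5UU3Uxx3U355UU35353Uxx3U355UU3535

Replace each of the 19 characters of 5UU3535x3U5UUx3U5UU in place — 5UU 35 35 x3U 5UU x3U 5UU 3Ux x3U 35 5UU 35 35 3Ux x3U 35 5UU 35 35 — and concatenate.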